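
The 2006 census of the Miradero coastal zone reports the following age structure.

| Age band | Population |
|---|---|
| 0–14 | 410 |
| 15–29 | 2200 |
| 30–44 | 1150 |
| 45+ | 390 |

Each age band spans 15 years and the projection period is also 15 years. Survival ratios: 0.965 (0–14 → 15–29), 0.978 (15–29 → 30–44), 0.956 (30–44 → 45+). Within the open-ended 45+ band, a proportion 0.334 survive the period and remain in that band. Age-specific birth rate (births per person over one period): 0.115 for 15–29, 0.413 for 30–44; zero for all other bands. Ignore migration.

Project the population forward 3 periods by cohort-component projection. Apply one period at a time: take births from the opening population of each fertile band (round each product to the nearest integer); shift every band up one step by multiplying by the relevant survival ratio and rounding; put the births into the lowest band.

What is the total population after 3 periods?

Numbering the groups 1..4 from youngest to oldest:
Period 1:
Births: 2200 × 0.115 = 253, 1150 × 0.413 = 475 ⇒ total 728
Group 2: 410 × 0.965 = 396
Group 3: 2200 × 0.978 = 2152
Group 4: 1150 × 0.956 + 390 × 0.334 = 1099 + 130 = 1229
→ [728, 396, 2152, 1229]
Period 2:
Births: 396 × 0.115 = 46, 2152 × 0.413 = 889 ⇒ total 935
Group 2: 728 × 0.965 = 703
Group 3: 396 × 0.978 = 387
Group 4: 2152 × 0.956 + 1229 × 0.334 = 2057 + 410 = 2467
→ [935, 703, 387, 2467]
Period 3:
Births: 703 × 0.115 = 81, 387 × 0.413 = 160 ⇒ total 241
Group 2: 935 × 0.965 = 902
Group 3: 703 × 0.978 = 688
Group 4: 387 × 0.956 + 2467 × 0.334 = 370 + 824 = 1194
→ [241, 902, 688, 1194]
Total after period 3: 241 + 902 + 688 + 1194 = 3025

3025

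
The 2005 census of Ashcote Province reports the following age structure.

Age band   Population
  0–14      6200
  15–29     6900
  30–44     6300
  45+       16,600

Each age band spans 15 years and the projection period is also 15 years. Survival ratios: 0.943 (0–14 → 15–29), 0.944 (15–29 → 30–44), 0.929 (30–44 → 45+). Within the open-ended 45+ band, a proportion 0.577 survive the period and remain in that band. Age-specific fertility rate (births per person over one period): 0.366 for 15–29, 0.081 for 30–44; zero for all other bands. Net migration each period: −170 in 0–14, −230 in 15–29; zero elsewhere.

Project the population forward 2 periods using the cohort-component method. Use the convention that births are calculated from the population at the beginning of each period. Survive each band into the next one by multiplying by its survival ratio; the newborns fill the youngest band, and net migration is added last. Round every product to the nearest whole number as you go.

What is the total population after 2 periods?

25144

Call the groups 1 to 4, youngest first.
Period 1:
Births: 6900 × 0.366 = 2525, 6300 × 0.081 = 510 → total 3035
Group 2: 6200 × 0.943 = 5847
Group 3: 6900 × 0.944 = 6514
Group 4: 6300 × 0.929 + 16600 × 0.577 = 5853 + 9578 = 15431
Net migration: Group 1 − 170 → 2865; Group 2 − 230 → 5617
Population now: 0–14=2865, 15–29=5617, 30–44=6514, 45+=15431
Period 2:
Births: 5617 × 0.366 = 2056, 6514 × 0.081 = 528 → total 2584
Group 2: 2865 × 0.943 = 2702
Group 3: 5617 × 0.944 = 5302
Group 4: 6514 × 0.929 + 15431 × 0.577 = 6052 + 8904 = 14956
Net migration: Group 1 − 170 → 2414; Group 2 − 230 → 2472
Population now: 0–14=2414, 15–29=2472, 30–44=5302, 45+=14956
Total after period 2: 2414 + 2472 + 5302 + 14956 = 25144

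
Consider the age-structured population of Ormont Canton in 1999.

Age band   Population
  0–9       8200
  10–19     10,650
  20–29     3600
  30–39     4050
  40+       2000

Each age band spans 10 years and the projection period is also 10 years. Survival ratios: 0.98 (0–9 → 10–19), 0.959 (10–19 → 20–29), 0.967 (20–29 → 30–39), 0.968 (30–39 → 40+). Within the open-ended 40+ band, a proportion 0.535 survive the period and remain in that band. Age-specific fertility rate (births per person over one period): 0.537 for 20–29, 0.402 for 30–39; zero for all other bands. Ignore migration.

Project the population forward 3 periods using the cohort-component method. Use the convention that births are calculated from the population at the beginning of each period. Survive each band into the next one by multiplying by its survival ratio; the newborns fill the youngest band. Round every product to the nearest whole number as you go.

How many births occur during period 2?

Period 1.
Births: 3600 × 0.537 = 1933, 4050 × 0.402 = 1628 → total 3561
10–19: 8200 × 0.98 = 8036
20–29: 10650 × 0.959 = 10213
30–39: 3600 × 0.967 = 3481
40+: 4050 × 0.968 + 2000 × 0.535 = 3920 + 1070 = 4990
Giving 3561 / 8036 / 10213 / 3481 / 4990.
Period 2.
Births: 10213 × 0.537 = 5484, 3481 × 0.402 = 1399 → total 6883
10–19: 3561 × 0.98 = 3490
20–29: 8036 × 0.959 = 7707
30–39: 10213 × 0.967 = 9876
40+: 3481 × 0.968 + 4990 × 0.535 = 3370 + 2670 = 6040
Giving 6883 / 3490 / 7707 / 9876 / 6040.

6883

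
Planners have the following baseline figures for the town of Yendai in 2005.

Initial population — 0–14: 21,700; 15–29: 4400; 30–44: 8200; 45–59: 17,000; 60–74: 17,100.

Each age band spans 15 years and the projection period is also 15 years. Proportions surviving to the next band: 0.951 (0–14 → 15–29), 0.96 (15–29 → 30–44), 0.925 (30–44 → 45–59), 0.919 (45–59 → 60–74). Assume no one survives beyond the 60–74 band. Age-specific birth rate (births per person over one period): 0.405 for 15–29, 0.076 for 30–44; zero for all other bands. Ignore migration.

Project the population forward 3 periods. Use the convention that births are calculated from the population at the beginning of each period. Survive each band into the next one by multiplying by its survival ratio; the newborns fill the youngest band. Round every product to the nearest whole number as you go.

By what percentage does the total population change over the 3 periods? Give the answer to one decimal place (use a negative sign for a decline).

Period 1:
Births: 4400 × 0.405 = 1782, 8200 × 0.076 = 623 ⇒ total 2405
15–29: 21700 × 0.951 = 20637
30–44: 4400 × 0.96 = 4224
45–59: 8200 × 0.925 = 7585
60–74: 17000 × 0.919 = 15623
Population now: 0–14=2405, 15–29=20637, 30–44=4224, 45–59=7585, 60–74=15623
Period 2:
Births: 20637 × 0.405 = 8358, 4224 × 0.076 = 321 ⇒ total 8679
15–29: 2405 × 0.951 = 2287
30–44: 20637 × 0.96 = 19812
45–59: 4224 × 0.925 = 3907
60–74: 7585 × 0.919 = 6971
Population now: 0–14=8679, 15–29=2287, 30–44=19812, 45–59=3907, 60–74=6971
Period 3:
Births: 2287 × 0.405 = 926, 19812 × 0.076 = 1506 ⇒ total 2432
15–29: 8679 × 0.951 = 8254
30–44: 2287 × 0.96 = 2196
45–59: 19812 × 0.925 = 18326
60–74: 3907 × 0.919 = 3591
Population now: 0–14=2432, 15–29=8254, 30–44=2196, 45–59=18326, 60–74=3591
Total: 68400 → 34799; change = -33601; percentage change = -49.1%

-49.1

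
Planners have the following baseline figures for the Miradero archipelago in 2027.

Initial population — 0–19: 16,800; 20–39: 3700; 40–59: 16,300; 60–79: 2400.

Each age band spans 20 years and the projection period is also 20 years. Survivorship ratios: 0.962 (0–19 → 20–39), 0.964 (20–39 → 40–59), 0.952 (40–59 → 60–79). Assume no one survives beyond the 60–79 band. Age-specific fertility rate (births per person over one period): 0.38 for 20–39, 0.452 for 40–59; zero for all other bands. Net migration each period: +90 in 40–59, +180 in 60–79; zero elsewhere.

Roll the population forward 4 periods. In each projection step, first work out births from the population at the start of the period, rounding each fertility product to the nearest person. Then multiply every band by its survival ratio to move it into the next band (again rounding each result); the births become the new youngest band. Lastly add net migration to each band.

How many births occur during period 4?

Period 1:
Births: 3700 × 0.38 = 1406 ; 16300 × 0.452 = 7368 ⇒ total 8774
20–39: 16800 × 0.962 = 16162
40–59: 3700 × 0.964 = 3567
60–79: 16300 × 0.952 = 15518
Net migration: 40–59 + 90 → 3657; 60–79 + 180 → 15698
Giving 8774 / 16162 / 3657 / 15698.
Period 2:
Births: 16162 × 0.38 = 6142 ; 3657 × 0.452 = 1653 ⇒ total 7795
20–39: 8774 × 0.962 = 8441
40–59: 16162 × 0.964 = 15580
60–79: 3657 × 0.952 = 3481
Net migration: 40–59 + 90 → 15670; 60–79 + 180 → 3661
Giving 7795 / 8441 / 15670 / 3661.
Period 3:
Births: 8441 × 0.38 = 3208 ; 15670 × 0.452 = 7083 ⇒ total 10291
20–39: 7795 × 0.962 = 7499
40–59: 8441 × 0.964 = 8137
60–79: 15670 × 0.952 = 14918
Net migration: 40–59 + 90 → 8227; 60–79 + 180 → 15098
Giving 10291 / 7499 / 8227 / 15098.
Period 4:
Births: 7499 × 0.38 = 2850 ; 8227 × 0.452 = 3719 ⇒ total 6569
20–39: 10291 × 0.962 = 9900
40–59: 7499 × 0.964 = 7229
60–79: 8227 × 0.952 = 7832
Net migration: 40–59 + 90 → 7319; 60–79 + 180 → 8012
Giving 6569 / 9900 / 7319 / 8012.

6569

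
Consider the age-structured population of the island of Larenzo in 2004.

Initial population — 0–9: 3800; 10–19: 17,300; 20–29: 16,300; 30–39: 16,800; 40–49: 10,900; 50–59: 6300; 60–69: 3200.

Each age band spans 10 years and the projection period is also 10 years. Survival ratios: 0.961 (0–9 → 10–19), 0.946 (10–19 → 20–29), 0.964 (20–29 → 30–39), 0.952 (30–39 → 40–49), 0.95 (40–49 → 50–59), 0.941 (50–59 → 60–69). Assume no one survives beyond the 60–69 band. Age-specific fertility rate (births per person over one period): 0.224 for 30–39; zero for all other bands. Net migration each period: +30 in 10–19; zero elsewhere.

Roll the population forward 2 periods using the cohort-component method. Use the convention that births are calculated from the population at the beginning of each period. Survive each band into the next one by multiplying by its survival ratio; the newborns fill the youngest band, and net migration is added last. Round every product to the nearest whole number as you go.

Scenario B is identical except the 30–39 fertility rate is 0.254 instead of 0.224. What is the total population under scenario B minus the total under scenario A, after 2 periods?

956

Period 1.
Births: 16800 × 0.224 = 3763
10–19: 3800 × 0.961 = 3652
20–29: 17300 × 0.946 = 16366
30–39: 16300 × 0.964 = 15713
40–49: 16800 × 0.952 = 15994
50–59: 10900 × 0.95 = 10355
60–69: 6300 × 0.941 = 5928
Net migration: 10–19 + 30 → 3682
End of period: [3763, 3682, 16366, 15713, 15994, 10355, 5928]
Period 2.
Births: 15713 × 0.224 = 3520
10–19: 3763 × 0.961 = 3616
20–29: 3682 × 0.946 = 3483
30–39: 16366 × 0.964 = 15777
40–49: 15713 × 0.952 = 14959
50–59: 15994 × 0.95 = 15194
60–69: 10355 × 0.941 = 9744
Net migration: 10–19 + 30 → 3646
End of period: [3520, 3646, 3483, 15777, 14959, 15194, 9744]
Scenario A total after 2 periods: 66323
Scenario B projection —
Period 1.
Births: 16800 × 0.254 = 4267
10–19: 3800 × 0.961 = 3652
20–29: 17300 × 0.946 = 16366
30–39: 16300 × 0.964 = 15713
40–49: 16800 × 0.952 = 15994
50–59: 10900 × 0.95 = 10355
60–69: 6300 × 0.941 = 5928
Net migration: 10–19 + 30 → 3682
End of period: [4267, 3682, 16366, 15713, 15994, 10355, 5928]
Period 2.
Births: 15713 × 0.254 = 3991
10–19: 4267 × 0.961 = 4101
20–29: 3682 × 0.946 = 3483
30–39: 16366 × 0.964 = 15777
40–49: 15713 × 0.952 = 14959
50–59: 15994 × 0.95 = 15194
60–69: 10355 × 0.941 = 9744
Net migration: 10–19 + 30 → 4131
End of period: [3991, 4131, 3483, 15777, 14959, 15194, 9744]
Scenario B total after 2 periods: 67279
Difference B − A = 67279 − 66323 = 956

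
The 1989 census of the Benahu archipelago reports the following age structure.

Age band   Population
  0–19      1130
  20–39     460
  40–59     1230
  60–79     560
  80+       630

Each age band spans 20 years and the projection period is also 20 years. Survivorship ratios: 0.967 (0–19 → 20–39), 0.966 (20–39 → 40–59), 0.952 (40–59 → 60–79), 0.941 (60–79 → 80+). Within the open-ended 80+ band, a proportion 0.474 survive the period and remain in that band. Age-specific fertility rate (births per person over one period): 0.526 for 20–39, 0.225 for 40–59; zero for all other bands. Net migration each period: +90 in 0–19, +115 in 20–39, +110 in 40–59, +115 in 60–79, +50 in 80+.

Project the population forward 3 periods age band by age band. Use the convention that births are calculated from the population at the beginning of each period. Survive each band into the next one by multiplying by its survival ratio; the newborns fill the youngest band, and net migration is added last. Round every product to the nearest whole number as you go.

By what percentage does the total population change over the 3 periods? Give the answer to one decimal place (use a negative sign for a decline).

31.0

Period 1:
Births: 460 * 0.526 = 242 ; 1230 * 0.225 = 277 → 519
20–39: 1130 * 0.967 = 1093
40–59: 460 * 0.966 = 444
60–79: 1230 * 0.952 = 1171
80+: 560 * 0.941 + 630 * 0.474 = 527 + 299 = 826
Net migration: 0–19 + 90 → 609; 20–39 + 115 → 1208; 40–59 + 110 → 554; 60–79 + 115 → 1286; 80+ + 50 → 876
→ [609, 1208, 554, 1286, 876]
Period 2:
Births: 1208 * 0.526 = 635 ; 554 * 0.225 = 125 → 760
20–39: 609 * 0.967 = 589
40–59: 1208 * 0.966 = 1167
60–79: 554 * 0.952 = 527
80+: 1286 * 0.941 + 876 * 0.474 = 1210 + 415 = 1625
Net migration: 0–19 + 90 → 850; 20–39 + 115 → 704; 40–59 + 110 → 1277; 60–79 + 115 → 642; 80+ + 50 → 1675
→ [850, 704, 1277, 642, 1675]
Period 3:
Births: 704 * 0.526 = 370 ; 1277 * 0.225 = 287 → 657
20–39: 850 * 0.967 = 822
40–59: 704 * 0.966 = 680
60–79: 1277 * 0.952 = 1216
80+: 642 * 0.941 + 1675 * 0.474 = 604 + 794 = 1398
Net migration: 0–19 + 90 → 747; 20–39 + 115 → 937; 40–59 + 110 → 790; 60–79 + 115 → 1331; 80+ + 50 → 1448
→ [747, 937, 790, 1331, 1448]
Total: 4010 → 5253; change = 1243; percentage change = 31.0%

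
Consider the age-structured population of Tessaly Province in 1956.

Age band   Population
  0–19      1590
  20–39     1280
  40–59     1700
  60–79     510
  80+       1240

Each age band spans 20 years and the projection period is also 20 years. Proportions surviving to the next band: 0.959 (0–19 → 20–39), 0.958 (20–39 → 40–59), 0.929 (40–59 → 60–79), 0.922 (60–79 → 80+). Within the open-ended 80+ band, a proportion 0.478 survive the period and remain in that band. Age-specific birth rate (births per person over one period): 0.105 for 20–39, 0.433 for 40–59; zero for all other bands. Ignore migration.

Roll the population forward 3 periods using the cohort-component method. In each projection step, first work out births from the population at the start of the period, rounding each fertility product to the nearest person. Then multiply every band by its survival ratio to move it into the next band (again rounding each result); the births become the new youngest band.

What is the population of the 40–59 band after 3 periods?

Call the bands 1 to 5, youngest first.
Period 1:
Births: 1280 × 0.105 = 134  |  1700 × 0.433 = 736 — total 870
Band 2: 1590 × 0.959 = 1525
Band 3: 1280 × 0.958 = 1226
Band 4: 1700 × 0.929 = 1579
Band 5: 510 × 0.922 + 1240 × 0.478 = 470 + 593 = 1063
Giving 870 / 1525 / 1226 / 1579 / 1063.
Period 2:
Births: 1525 × 0.105 = 160  |  1226 × 0.433 = 531 — total 691
Band 2: 870 × 0.959 = 834
Band 3: 1525 × 0.958 = 1461
Band 4: 1226 × 0.929 = 1139
Band 5: 1579 × 0.922 + 1063 × 0.478 = 1456 + 508 = 1964
Giving 691 / 834 / 1461 / 1139 / 1964.
Period 3:
Births: 834 × 0.105 = 88  |  1461 × 0.433 = 633 — total 721
Band 2: 691 × 0.959 = 663
Band 3: 834 × 0.958 = 799
Band 4: 1461 × 0.929 = 1357
Band 5: 1139 × 0.922 + 1964 × 0.478 = 1050 + 939 = 1989
Giving 721 / 663 / 799 / 1357 / 1989.

799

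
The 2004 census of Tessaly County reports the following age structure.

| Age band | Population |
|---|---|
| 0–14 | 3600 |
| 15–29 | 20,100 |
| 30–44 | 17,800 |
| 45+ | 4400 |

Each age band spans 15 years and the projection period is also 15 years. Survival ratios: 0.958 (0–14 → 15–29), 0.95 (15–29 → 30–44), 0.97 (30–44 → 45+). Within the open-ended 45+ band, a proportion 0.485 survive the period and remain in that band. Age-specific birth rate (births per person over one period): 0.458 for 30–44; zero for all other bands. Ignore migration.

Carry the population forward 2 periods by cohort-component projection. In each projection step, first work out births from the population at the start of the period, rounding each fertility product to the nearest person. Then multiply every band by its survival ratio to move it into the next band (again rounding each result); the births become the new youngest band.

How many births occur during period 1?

Call the bands 1 to 4, youngest first.
Period 1:
Births: 17800 × 0.458 = 8152
Band 2: 3600 × 0.958 = 3449
Band 3: 20100 × 0.95 = 19095
Band 4: 17800 × 0.97 + 4400 × 0.485 = 17266 + 2134 = 19400
→ [8152, 3449, 19095, 19400]

8152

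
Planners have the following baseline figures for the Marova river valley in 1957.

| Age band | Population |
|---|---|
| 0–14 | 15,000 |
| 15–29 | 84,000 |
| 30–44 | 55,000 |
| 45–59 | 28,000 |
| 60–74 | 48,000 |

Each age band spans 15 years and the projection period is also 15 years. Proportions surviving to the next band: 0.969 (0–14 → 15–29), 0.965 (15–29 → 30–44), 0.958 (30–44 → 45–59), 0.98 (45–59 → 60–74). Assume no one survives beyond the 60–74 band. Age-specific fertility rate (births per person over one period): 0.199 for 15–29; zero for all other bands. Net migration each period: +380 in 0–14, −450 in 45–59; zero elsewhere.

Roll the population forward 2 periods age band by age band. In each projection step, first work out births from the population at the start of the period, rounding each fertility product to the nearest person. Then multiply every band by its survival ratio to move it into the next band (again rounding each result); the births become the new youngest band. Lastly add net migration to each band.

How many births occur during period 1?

16716

Period 1:
Births: 84000 × 0.199 = 16716
15–29: 15000 × 0.969 = 14535
30–44: 84000 × 0.965 = 81060
45–59: 55000 × 0.958 = 52690
60–74: 28000 × 0.98 = 27440
Net migration: 0–14 + 380 → 17096; 45–59 − 450 → 52240
Population now: 0–14=17096, 15–29=14535, 30–44=81060, 45–59=52240, 60–74=27440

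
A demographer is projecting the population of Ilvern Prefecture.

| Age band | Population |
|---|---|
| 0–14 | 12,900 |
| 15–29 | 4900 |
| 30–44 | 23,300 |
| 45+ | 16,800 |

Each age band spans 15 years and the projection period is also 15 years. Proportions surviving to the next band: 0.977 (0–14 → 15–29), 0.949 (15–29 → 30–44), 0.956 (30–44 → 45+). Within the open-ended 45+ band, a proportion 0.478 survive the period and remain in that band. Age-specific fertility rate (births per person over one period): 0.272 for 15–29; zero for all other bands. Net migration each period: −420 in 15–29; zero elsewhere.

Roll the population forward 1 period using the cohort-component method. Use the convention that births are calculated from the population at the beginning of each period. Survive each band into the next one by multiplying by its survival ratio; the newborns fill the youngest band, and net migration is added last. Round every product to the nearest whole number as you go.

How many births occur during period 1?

— Period 1 —
Births: 4900 × 0.272 = 1333
15–29: 12900 × 0.977 = 12603
30–44: 4900 × 0.949 = 4650
45+: 23300 × 0.956 + 16800 × 0.478 = 22275 + 8030 = 30305
Net migration: 15–29 − 420 → 12183
End of period: [1333, 12183, 4650, 30305]

1333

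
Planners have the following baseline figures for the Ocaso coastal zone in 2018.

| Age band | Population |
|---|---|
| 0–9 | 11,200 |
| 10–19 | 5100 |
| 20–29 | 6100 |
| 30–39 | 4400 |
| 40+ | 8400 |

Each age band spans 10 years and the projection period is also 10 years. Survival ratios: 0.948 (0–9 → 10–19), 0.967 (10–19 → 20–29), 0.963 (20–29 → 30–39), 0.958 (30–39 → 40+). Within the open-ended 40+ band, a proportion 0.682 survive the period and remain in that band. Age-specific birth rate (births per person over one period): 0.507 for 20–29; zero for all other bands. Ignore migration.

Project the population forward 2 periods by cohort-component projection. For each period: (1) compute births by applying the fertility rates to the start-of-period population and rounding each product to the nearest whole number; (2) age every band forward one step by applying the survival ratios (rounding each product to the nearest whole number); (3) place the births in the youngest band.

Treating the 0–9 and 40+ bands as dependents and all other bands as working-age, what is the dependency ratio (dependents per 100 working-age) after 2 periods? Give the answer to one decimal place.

— Period 1 —
Births: 6100 × 0.507 = 3093
10–19: 11200 × 0.948 = 10618
20–29: 5100 × 0.967 = 4932
30–39: 6100 × 0.963 = 5874
40+: 4400 × 0.958 + 8400 × 0.682 = 4215 + 5729 = 9944
Population now: 0–9=3093, 10–19=10618, 20–29=4932, 30–39=5874, 40+=9944
— Period 2 —
Births: 4932 × 0.507 = 2501
10–19: 3093 × 0.948 = 2932
20–29: 10618 × 0.967 = 10268
30–39: 4932 × 0.963 = 4750
40+: 5874 × 0.958 + 9944 × 0.682 = 5627 + 6782 = 12409
Population now: 0–9=2501, 10–19=2932, 20–29=10268, 30–39=4750, 40+=12409
Dependents (band 0–9 + band 40+) = 2501 + 12409 = 14910; working-age = 17950; ratio = 14910/17950 × 100 = 83.1

83.1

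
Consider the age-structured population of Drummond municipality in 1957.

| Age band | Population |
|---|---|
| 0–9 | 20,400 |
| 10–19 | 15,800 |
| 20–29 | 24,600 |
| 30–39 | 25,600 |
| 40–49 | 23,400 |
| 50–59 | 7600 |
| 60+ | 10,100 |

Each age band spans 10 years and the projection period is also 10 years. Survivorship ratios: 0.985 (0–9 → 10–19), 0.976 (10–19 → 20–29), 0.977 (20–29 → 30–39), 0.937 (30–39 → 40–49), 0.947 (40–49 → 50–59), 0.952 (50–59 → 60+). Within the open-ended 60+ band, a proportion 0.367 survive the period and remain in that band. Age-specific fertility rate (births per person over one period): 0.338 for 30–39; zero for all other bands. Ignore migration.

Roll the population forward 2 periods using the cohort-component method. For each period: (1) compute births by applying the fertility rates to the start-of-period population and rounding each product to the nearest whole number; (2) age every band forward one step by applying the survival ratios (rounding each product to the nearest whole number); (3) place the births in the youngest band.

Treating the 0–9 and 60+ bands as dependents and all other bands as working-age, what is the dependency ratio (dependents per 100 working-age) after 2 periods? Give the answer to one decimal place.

Call the groups 1 to 7, youngest first.
— Period 1 —
Births: 25600 × 0.338 = 8653
Group 2: 20400 × 0.985 = 20094
Group 3: 15800 × 0.976 = 15421
Group 4: 24600 × 0.977 = 24034
Group 5: 25600 × 0.937 = 23987
Group 6: 23400 × 0.947 = 22160
Group 7: 7600 × 0.952 + 10100 × 0.367 = 7235 + 3707 = 10942
→ [8653, 20094, 15421, 24034, 23987, 22160, 10942]
— Period 2 —
Births: 24034 × 0.338 = 8123
Group 2: 8653 × 0.985 = 8523
Group 3: 20094 × 0.976 = 19612
Group 4: 15421 × 0.977 = 15066
Group 5: 24034 × 0.937 = 22520
Group 6: 23987 × 0.947 = 22716
Group 7: 22160 × 0.952 + 10942 × 0.367 = 21096 + 4016 = 25112
→ [8123, 8523, 19612, 15066, 22520, 22716, 25112]
Dependents (band 0–9 + band 60+) = 8123 + 25112 = 33235; working-age = 88437; ratio = 33235/88437 × 100 = 37.6

37.6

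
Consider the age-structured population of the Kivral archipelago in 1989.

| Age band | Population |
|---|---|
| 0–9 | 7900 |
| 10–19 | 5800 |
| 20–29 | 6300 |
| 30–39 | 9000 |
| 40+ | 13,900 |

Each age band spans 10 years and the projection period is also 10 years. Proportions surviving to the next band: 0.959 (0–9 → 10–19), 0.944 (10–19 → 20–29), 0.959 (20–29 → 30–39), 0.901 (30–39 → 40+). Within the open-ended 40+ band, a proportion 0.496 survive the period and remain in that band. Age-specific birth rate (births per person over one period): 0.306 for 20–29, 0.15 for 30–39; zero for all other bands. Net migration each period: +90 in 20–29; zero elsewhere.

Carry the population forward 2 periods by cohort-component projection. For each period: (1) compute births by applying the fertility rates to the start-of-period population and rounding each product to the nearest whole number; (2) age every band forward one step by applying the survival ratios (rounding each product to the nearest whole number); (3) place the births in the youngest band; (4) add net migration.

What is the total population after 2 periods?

31217

Call the bands 1 to 5, youngest first.
[period 1]
Births: 6300 * 0.306 = 1928, 9000 * 0.15 = 1350 → 3278
Band 2: 7900 * 0.959 = 7576
Band 3: 5800 * 0.944 = 5475
Band 4: 6300 * 0.959 = 6042
Band 5: 9000 * 0.901 + 13900 * 0.496 = 8109 + 6894 = 15003
Net migration: Band 3 + 90 → 5565
Giving 3278 / 7576 / 5565 / 6042 / 15003.
[period 2]
Births: 5565 * 0.306 = 1703, 6042 * 0.15 = 906 → 2609
Band 2: 3278 * 0.959 = 3144
Band 3: 7576 * 0.944 = 7152
Band 4: 5565 * 0.959 = 5337
Band 5: 6042 * 0.901 + 15003 * 0.496 = 5444 + 7441 = 12885
Net migration: Band 3 + 90 → 7242
Giving 2609 / 3144 / 7242 / 5337 / 12885.
Total after period 2: 2609 + 3144 + 7242 + 5337 + 12885 = 31217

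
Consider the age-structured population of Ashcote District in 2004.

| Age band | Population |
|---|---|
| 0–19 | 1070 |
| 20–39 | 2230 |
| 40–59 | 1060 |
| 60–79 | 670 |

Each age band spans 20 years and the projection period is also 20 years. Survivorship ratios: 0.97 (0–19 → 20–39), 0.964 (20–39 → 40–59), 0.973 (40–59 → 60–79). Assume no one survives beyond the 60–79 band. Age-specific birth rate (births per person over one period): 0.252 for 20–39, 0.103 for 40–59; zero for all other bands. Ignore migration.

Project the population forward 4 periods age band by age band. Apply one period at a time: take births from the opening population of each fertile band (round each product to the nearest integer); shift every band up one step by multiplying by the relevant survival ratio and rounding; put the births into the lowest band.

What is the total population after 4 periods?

1505

— Period 1 —
Births: 2230 * 0.252 = 562 ; 1060 * 0.103 = 109 — total 671
20–39: 1070 * 0.97 = 1038
40–59: 2230 * 0.964 = 2150
60–79: 1060 * 0.973 = 1031
Population now: 0–19=671, 20–39=1038, 40–59=2150, 60–79=1031
— Period 2 —
Births: 1038 * 0.252 = 262 ; 2150 * 0.103 = 221 — total 483
20–39: 671 * 0.97 = 651
40–59: 1038 * 0.964 = 1001
60–79: 2150 * 0.973 = 2092
Population now: 0–19=483, 20–39=651, 40–59=1001, 60–79=2092
— Period 3 —
Births: 651 * 0.252 = 164 ; 1001 * 0.103 = 103 — total 267
20–39: 483 * 0.97 = 469
40–59: 651 * 0.964 = 628
60–79: 1001 * 0.973 = 974
Population now: 0–19=267, 20–39=469, 40–59=628, 60–79=974
— Period 4 —
Births: 469 * 0.252 = 118 ; 628 * 0.103 = 65 — total 183
20–39: 267 * 0.97 = 259
40–59: 469 * 0.964 = 452
60–79: 628 * 0.973 = 611
Population now: 0–19=183, 20–39=259, 40–59=452, 60–79=611
Total after period 4: 183 + 259 + 452 + 611 = 1505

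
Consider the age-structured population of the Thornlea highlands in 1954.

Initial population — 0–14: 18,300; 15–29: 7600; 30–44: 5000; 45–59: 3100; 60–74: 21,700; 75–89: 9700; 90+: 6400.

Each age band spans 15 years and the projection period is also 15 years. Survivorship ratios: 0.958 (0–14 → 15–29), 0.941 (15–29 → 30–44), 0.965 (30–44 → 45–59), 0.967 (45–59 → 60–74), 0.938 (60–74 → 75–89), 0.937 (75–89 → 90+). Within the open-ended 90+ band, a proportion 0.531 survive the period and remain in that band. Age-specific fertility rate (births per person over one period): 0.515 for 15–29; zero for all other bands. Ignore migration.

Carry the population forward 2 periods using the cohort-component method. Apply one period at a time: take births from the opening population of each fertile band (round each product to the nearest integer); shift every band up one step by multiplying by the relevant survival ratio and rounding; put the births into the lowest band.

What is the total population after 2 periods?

69359

Period 1:
Births: 7600 × 0.515 = 3914
15–29: 18300 × 0.958 = 17531
30–44: 7600 × 0.941 = 7152
45–59: 5000 × 0.965 = 4825
60–74: 3100 × 0.967 = 2998
75–89: 21700 × 0.938 = 20355
90+: 9700 × 0.937 + 6400 × 0.531 = 9089 + 3398 = 12487
End of period: [3914, 17531, 7152, 4825, 2998, 20355, 12487]
Period 2:
Births: 17531 × 0.515 = 9028
15–29: 3914 × 0.958 = 3750
30–44: 17531 × 0.941 = 16497
45–59: 7152 × 0.965 = 6902
60–74: 4825 × 0.967 = 4666
75–89: 2998 × 0.938 = 2812
90+: 20355 × 0.937 + 12487 × 0.531 = 19073 + 6631 = 25704
End of period: [9028, 3750, 16497, 6902, 4666, 2812, 25704]
Total after period 2: 9028 + 3750 + 16497 + 6902 + 4666 + 2812 + 25704 = 69359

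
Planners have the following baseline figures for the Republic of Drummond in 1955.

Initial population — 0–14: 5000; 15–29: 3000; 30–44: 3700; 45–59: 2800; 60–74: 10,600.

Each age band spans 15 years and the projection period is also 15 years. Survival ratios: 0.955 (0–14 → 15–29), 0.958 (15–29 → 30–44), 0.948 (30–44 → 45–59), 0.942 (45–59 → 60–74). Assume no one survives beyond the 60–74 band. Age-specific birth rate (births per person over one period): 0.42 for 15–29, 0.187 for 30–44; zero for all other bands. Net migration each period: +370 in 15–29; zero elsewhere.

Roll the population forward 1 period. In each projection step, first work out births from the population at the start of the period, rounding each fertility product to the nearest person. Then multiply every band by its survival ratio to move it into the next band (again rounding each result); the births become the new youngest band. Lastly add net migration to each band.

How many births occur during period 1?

1952

Numbering the bands 1..5 from youngest to oldest:
Period 1.
Births: 3000 * 0.42 = 1260, 3700 * 0.187 = 692 — total 1952
Band 2: 5000 * 0.955 = 4775
Band 3: 3000 * 0.958 = 2874
Band 4: 3700 * 0.948 = 3508
Band 5: 2800 * 0.942 = 2638
Net migration: Band 2 + 370 → 5145
End of period: [1952, 5145, 2874, 3508, 2638]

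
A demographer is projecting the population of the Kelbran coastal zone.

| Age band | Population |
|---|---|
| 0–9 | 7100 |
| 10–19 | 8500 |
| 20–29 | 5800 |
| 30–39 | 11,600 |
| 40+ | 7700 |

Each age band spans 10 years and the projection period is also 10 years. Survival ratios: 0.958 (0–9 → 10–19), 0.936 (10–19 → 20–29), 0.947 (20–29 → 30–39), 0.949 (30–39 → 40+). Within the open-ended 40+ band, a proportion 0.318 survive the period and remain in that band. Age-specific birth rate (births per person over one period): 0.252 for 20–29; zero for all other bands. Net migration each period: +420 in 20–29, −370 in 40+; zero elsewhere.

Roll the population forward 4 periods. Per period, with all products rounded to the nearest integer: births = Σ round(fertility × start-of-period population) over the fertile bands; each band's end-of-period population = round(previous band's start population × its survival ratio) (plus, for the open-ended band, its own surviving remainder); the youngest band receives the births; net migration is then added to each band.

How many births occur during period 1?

1462

Call the groups 1 to 5, youngest first.
Period 1:
Births: 5800 * 0.252 = 1462
Group 2: 7100 * 0.958 = 6802
Group 3: 8500 * 0.936 = 7956
Group 4: 5800 * 0.947 = 5493
Group 5: 11600 * 0.949 + 7700 * 0.318 = 11008 + 2449 = 13457
Net migration: Group 3 + 420 → 8376; Group 5 − 370 → 13087
Population now: 0–9=1462, 10–19=6802, 20–29=8376, 30–39=5493, 40+=13087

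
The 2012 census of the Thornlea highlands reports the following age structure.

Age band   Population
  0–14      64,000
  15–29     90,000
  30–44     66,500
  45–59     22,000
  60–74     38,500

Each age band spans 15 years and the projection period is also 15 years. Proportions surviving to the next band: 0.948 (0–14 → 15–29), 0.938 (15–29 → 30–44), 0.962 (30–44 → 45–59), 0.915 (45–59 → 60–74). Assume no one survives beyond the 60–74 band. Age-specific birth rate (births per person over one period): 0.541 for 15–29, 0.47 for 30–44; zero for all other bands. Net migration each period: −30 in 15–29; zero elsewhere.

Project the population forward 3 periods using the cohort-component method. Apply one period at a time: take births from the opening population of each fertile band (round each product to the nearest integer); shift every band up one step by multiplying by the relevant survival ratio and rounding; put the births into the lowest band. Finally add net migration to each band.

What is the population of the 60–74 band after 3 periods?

74309

Period 1:
Births: 90000 * 0.541 = 48690, 66500 * 0.47 = 31255 ⇒ total 79945
15–29: 64000 * 0.948 = 60672
30–44: 90000 * 0.938 = 84420
45–59: 66500 * 0.962 = 63973
60–74: 22000 * 0.915 = 20130
Net migration: 15–29 − 30 → 60642
Giving 79945 / 60642 / 84420 / 63973 / 20130.
Period 2:
Births: 60642 * 0.541 = 32807, 84420 * 0.47 = 39677 ⇒ total 72484
15–29: 79945 * 0.948 = 75788
30–44: 60642 * 0.938 = 56882
45–59: 84420 * 0.962 = 81212
60–74: 63973 * 0.915 = 58535
Net migration: 15–29 − 30 → 75758
Giving 72484 / 75758 / 56882 / 81212 / 58535.
Period 3:
Births: 75758 * 0.541 = 40985, 56882 * 0.47 = 26735 ⇒ total 67720
15–29: 72484 * 0.948 = 68715
30–44: 75758 * 0.938 = 71061
45–59: 56882 * 0.962 = 54720
60–74: 81212 * 0.915 = 74309
Net migration: 15–29 − 30 → 68685
Giving 67720 / 68685 / 71061 / 54720 / 74309.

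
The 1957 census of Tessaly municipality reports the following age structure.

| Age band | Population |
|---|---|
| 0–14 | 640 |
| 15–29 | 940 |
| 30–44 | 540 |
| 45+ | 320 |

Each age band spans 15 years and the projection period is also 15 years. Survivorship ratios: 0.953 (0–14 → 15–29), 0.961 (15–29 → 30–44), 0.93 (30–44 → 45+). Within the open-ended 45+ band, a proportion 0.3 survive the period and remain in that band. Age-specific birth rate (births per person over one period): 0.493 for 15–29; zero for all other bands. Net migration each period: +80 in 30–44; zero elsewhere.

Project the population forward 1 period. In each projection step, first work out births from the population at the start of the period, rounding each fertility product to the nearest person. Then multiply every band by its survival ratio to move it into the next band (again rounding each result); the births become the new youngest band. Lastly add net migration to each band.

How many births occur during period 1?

Period 1:
Births: 940 * 0.493 = 463
15–29: 640 * 0.953 = 610
30–44: 940 * 0.961 = 903
45+: 540 * 0.93 + 320 * 0.3 = 502 + 96 = 598
Net migration: 30–44 + 80 → 983
→ [463, 610, 983, 598]

463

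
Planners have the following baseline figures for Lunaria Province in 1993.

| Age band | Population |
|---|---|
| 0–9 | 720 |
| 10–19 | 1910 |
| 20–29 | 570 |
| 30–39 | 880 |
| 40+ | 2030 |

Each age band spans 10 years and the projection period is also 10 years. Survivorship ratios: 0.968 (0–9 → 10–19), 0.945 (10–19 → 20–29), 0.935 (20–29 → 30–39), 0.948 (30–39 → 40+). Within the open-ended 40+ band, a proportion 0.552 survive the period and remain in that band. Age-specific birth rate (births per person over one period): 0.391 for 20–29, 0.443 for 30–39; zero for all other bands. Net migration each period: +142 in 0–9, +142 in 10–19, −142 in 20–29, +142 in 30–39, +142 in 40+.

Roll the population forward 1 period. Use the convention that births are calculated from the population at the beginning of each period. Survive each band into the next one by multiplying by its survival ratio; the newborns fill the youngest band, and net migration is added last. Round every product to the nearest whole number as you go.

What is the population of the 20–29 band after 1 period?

Period 1:
Births: 570 * 0.391 = 223, 880 * 0.443 = 390 → total 613
10–19: 720 * 0.968 = 697
20–29: 1910 * 0.945 = 1805
30–39: 570 * 0.935 = 533
40+: 880 * 0.948 + 2030 * 0.552 = 834 + 1121 = 1955
Net migration: 0–9 + 142 → 755; 10–19 + 142 → 839; 20–29 − 142 → 1663; 30–39 + 142 → 675; 40+ + 142 → 2097
Giving 755 / 839 / 1663 / 675 / 2097.

1663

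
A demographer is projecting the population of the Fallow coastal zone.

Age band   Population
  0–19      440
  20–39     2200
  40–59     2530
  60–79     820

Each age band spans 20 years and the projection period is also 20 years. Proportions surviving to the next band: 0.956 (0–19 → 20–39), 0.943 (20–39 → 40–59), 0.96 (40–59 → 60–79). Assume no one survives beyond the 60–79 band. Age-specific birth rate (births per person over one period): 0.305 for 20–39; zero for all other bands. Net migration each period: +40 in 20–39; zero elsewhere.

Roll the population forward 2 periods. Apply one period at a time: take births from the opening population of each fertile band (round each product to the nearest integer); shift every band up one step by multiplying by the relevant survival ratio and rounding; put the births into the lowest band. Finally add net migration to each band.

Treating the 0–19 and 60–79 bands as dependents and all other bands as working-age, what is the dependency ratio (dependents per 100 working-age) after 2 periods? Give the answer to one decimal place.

191.1

Let band 1 be 0–19 through band 4 = 60–79.
After projecting period 1:
Births: 2200 × 0.305 = 671
Band 2: 440 × 0.956 = 421
Band 3: 2200 × 0.943 = 2075
Band 4: 2530 × 0.96 = 2429
Net migration: Band 2 + 40 → 461
End of period: [671, 461, 2075, 2429]
After projecting period 2:
Births: 461 × 0.305 = 141
Band 2: 671 × 0.956 = 641
Band 3: 461 × 0.943 = 435
Band 4: 2075 × 0.96 = 1992
Net migration: Band 2 + 40 → 681
End of period: [141, 681, 435, 1992]
Dependents (band 0–19 + band 60–79) = 141 + 1992 = 2133; working-age = 1116; ratio = 2133/1116 × 100 = 191.1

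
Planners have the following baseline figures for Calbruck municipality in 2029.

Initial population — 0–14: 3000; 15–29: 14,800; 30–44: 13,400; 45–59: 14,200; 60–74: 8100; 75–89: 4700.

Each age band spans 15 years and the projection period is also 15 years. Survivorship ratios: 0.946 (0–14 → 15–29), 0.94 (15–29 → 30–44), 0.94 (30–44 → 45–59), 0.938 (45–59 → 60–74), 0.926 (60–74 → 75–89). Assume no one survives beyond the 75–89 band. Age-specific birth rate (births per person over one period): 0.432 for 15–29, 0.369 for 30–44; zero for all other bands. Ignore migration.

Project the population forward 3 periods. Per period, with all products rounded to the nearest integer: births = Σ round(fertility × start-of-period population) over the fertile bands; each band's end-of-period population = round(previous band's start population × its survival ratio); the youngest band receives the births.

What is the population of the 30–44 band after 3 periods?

Period 1.
Births: 14800 × 0.432 = 6394 ; 13400 × 0.369 = 4945 — total 11339
15–29: 3000 × 0.946 = 2838
30–44: 14800 × 0.94 = 13912
45–59: 13400 × 0.94 = 12596
60–74: 14200 × 0.938 = 13320
75–89: 8100 × 0.926 = 7501
→ [11339, 2838, 13912, 12596, 13320, 7501]
Period 2.
Births: 2838 × 0.432 = 1226 ; 13912 × 0.369 = 5134 — total 6360
15–29: 11339 × 0.946 = 10727
30–44: 2838 × 0.94 = 2668
45–59: 13912 × 0.94 = 13077
60–74: 12596 × 0.938 = 11815
75–89: 13320 × 0.926 = 12334
→ [6360, 10727, 2668, 13077, 11815, 12334]
Period 3.
Births: 10727 × 0.432 = 4634 ; 2668 × 0.369 = 984 — total 5618
15–29: 6360 × 0.946 = 6017
30–44: 10727 × 0.94 = 10083
45–59: 2668 × 0.94 = 2508
60–74: 13077 × 0.938 = 12266
75–89: 11815 × 0.926 = 10941
→ [5618, 6017, 10083, 2508, 12266, 10941]

10083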